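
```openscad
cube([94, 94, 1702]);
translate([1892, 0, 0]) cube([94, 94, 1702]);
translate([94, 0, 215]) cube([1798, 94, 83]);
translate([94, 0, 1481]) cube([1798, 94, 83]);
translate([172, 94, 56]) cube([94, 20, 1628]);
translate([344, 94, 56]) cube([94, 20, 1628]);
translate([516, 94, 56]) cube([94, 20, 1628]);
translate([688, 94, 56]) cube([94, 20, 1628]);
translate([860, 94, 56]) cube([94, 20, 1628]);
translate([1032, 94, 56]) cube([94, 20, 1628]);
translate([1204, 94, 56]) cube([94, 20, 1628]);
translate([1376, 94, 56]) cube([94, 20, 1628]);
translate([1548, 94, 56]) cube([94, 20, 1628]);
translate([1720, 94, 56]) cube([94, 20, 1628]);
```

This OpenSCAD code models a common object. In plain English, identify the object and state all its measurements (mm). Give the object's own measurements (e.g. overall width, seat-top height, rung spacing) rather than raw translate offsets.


A fence section. Two 94×94 mm posts, 1702 mm tall, stand on the floor with a clear span of 1798 mm between their inner faces. Two horizontal rails of 94×83 mm section span the gap between the posts with their undersides at z = 215 mm and z = 1481 mm, flush with the posts' −y face. 10 pickets, each 94 mm wide, 20 mm thick and 1628 mm tall, are fixed to the +y face of the rails with their bottoms at z = 56 mm, spaced across the span with a 78 mm gap after the −x post and between neighbouring pickets and before the +x post.


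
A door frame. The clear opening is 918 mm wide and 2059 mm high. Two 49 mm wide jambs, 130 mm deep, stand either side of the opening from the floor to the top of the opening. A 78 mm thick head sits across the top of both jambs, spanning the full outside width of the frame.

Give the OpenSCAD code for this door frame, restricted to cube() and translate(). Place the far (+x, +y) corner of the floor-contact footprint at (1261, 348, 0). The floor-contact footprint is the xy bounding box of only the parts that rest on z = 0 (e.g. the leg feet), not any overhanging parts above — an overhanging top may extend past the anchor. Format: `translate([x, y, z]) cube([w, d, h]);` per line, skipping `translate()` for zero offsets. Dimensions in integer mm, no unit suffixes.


translate([245, 218, 0]) cube([49, 130, 2059]);
translate([1212, 218, 0]) cube([49, 130, 2059]);
translate([245, 218, 2059]) cube([1016, 130, 78]);


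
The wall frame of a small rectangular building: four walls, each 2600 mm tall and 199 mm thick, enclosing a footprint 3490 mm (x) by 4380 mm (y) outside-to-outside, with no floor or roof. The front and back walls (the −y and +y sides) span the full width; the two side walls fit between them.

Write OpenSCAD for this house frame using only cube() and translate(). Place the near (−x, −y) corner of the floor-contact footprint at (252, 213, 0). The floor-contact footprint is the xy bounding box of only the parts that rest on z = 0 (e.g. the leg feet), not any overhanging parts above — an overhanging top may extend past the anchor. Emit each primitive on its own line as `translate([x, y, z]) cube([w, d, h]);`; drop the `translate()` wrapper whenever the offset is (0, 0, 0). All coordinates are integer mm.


translate([252, 213, 0]) cube([3490, 199, 2600]);
translate([252, 4394, 0]) cube([3490, 199, 2600]);
translate([252, 412, 0]) cube([199, 3982, 2600]);
translate([3543, 412, 0]) cube([199, 3982, 2600]);


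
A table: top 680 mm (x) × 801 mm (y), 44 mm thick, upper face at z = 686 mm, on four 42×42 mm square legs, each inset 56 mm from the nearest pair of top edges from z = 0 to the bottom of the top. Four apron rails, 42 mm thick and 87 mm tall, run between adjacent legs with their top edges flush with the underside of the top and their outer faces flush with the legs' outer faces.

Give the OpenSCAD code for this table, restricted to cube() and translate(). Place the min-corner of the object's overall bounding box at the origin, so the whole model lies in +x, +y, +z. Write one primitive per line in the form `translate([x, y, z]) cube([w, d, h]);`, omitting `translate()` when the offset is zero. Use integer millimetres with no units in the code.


translate([0, 0, 642]) cube([680, 801, 44]);
translate([56, 56, 0]) cube([42, 42, 642]);
translate([582, 56, 0]) cube([42, 42, 642]);
translate([56, 703, 0]) cube([42, 42, 642]);
translate([582, 703, 0]) cube([42, 42, 642]);
translate([98, 56, 555]) cube([484, 42, 87]);
translate([98, 703, 555]) cube([484, 42, 87]);
translate([56, 98, 555]) cube([42, 605, 87]);
translate([582, 98, 555]) cube([42, 605, 87]);


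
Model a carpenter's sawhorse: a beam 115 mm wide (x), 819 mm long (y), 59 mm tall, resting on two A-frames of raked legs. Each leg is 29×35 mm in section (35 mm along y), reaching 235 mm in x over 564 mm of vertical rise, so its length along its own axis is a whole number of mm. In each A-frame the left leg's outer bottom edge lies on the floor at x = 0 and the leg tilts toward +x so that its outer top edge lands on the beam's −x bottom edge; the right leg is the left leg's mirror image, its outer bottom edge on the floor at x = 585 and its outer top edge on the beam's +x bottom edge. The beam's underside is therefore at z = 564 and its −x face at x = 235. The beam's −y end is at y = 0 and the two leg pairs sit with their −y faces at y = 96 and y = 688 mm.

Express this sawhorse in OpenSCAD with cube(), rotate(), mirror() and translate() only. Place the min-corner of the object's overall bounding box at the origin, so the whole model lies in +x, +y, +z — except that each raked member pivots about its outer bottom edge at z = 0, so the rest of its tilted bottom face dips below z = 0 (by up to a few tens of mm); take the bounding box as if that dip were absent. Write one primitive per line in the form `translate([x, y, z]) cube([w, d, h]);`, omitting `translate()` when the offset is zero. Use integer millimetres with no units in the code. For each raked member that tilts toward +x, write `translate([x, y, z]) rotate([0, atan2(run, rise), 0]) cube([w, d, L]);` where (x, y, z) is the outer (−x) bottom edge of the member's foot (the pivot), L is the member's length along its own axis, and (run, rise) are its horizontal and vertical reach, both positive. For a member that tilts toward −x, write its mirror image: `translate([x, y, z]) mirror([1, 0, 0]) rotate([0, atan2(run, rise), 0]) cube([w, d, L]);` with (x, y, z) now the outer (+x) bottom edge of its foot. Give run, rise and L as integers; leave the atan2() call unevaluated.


// leg length = √(235² + 564²) = 611
// right-leg outer foot x = 2·235 + 115 = 585
// beam min-corner = (235, 0, 564)
translate([235, 0, 564]) cube([115, 819, 59]);
translate([0, 96, 0]) rotate([0, atan2(235, 564), 0]) cube([29, 35, 611]);
translate([585, 96, 0]) mirror([1, 0, 0]) rotate([0, atan2(235, 564), 0]) cube([29, 35, 611]);
translate([0, 688, 0]) rotate([0, atan2(235, 564), 0]) cube([29, 35, 611]);
translate([585, 688, 0]) mirror([1, 0, 0]) rotate([0, atan2(235, 564), 0]) cube([29, 35, 611]);


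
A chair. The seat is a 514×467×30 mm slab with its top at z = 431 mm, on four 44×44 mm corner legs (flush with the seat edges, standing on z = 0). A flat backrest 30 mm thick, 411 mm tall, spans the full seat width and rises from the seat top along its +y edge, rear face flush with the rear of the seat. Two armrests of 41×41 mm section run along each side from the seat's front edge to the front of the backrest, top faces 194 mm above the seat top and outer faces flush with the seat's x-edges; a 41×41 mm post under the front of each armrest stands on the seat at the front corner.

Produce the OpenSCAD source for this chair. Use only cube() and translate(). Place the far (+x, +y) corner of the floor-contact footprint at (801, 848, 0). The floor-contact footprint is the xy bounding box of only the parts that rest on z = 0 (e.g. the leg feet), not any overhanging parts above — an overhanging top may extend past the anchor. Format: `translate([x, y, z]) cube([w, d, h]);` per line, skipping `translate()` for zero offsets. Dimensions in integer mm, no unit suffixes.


translate([287, 381, 401]) cube([514, 467, 30]);
translate([287, 381, 0]) cube([44, 44, 401]);
translate([757, 381, 0]) cube([44, 44, 401]);
translate([287, 804, 0]) cube([44, 44, 401]);
translate([757, 804, 0]) cube([44, 44, 401]);
translate([287, 818, 431]) cube([514, 30, 411]);
translate([287, 381, 584]) cube([41, 437, 41]);
translate([760, 381, 584]) cube([41, 437, 41]);
translate([287, 381, 431]) cube([41, 41, 153]);
translate([760, 381, 431]) cube([41, 41, 153]);


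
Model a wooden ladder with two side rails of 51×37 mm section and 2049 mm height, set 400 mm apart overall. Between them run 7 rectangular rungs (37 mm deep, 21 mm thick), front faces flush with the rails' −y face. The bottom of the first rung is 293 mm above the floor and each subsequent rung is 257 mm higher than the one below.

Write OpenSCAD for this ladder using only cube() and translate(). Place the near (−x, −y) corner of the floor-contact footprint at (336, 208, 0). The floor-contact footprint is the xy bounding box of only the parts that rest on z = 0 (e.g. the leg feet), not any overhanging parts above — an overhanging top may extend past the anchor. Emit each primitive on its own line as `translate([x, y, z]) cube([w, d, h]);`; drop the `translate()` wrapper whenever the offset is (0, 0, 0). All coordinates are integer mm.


translate([336, 208, 0]) cube([51, 37, 2049]);
translate([685, 208, 0]) cube([51, 37, 2049]);
translate([387, 208, 293]) cube([298, 37, 21]);
translate([387, 208, 550]) cube([298, 37, 21]);
translate([387, 208, 807]) cube([298, 37, 21]);
translate([387, 208, 1064]) cube([298, 37, 21]);
translate([387, 208, 1321]) cube([298, 37, 21]);
translate([387, 208, 1578]) cube([298, 37, 21]);
translate([387, 208, 1835]) cube([298, 37, 21]);


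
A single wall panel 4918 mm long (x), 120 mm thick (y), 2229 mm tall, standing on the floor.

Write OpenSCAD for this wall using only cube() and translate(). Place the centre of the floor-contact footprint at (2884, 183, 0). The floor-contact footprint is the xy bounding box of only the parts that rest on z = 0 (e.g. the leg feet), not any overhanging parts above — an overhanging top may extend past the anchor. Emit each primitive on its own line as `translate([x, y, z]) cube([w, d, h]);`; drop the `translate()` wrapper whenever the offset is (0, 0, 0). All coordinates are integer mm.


translate([425, 123, 0]) cube([4918, 120, 2229]);


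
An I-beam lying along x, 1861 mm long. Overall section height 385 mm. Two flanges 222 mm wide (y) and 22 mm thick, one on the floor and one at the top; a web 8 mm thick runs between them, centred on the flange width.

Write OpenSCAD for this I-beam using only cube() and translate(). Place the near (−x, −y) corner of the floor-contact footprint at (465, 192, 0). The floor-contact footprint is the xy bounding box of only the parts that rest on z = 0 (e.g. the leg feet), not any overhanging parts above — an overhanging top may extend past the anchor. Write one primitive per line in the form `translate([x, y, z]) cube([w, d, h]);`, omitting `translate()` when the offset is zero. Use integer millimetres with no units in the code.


translate([465, 192, 0]) cube([1861, 222, 22]);
translate([465, 299, 22]) cube([1861, 8, 341]);
translate([465, 192, 363]) cube([1861, 222, 22]);


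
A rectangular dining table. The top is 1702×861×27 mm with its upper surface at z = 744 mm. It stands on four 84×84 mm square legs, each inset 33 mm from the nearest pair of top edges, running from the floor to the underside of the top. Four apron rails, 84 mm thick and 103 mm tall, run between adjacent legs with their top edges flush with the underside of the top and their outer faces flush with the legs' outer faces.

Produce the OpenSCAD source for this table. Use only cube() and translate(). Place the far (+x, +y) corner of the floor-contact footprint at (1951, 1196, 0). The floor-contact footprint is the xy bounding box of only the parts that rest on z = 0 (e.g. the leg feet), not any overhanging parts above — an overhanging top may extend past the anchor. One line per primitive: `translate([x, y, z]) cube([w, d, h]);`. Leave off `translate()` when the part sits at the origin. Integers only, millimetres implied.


translate([282, 368, 717]) cube([1702, 861, 27]);
translate([315, 401, 0]) cube([84, 84, 717]);
translate([1867, 401, 0]) cube([84, 84, 717]);
translate([315, 1112, 0]) cube([84, 84, 717]);
translate([1867, 1112, 0]) cube([84, 84, 717]);
translate([399, 401, 614]) cube([1468, 84, 103]);
translate([399, 1112, 614]) cube([1468, 84, 103]);
translate([315, 485, 614]) cube([84, 627, 103]);
translate([1867, 485, 614]) cube([84, 627, 103]);


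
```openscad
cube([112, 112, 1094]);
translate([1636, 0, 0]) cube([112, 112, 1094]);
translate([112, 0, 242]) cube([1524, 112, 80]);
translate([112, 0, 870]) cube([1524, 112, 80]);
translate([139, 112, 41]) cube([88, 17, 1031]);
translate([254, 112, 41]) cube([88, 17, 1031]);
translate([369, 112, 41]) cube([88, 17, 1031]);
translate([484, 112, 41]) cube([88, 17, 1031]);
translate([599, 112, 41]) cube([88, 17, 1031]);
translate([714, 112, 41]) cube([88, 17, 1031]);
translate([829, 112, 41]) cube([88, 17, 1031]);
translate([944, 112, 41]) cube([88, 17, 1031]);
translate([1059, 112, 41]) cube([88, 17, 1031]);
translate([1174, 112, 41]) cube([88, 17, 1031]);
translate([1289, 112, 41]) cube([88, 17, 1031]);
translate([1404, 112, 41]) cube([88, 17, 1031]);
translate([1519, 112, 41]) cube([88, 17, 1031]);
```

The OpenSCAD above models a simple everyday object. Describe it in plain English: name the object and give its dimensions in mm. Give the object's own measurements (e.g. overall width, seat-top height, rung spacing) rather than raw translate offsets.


A fence section. Two 112×112 mm posts, 1094 mm tall, stand on the floor with a clear span of 1524 mm between their inner faces. Two horizontal rails of 112×80 mm section span the gap between the posts with their undersides at z = 242 mm and z = 870 mm, flush with the posts' −y face. 13 pickets, each 88 mm wide, 17 mm thick and 1031 mm tall, are fixed to the +y face of the rails with their bottoms at z = 41 mm, spaced across the span with a 27 mm gap after the −x post and between neighbouring pickets, with 29 mm left before the +x post.


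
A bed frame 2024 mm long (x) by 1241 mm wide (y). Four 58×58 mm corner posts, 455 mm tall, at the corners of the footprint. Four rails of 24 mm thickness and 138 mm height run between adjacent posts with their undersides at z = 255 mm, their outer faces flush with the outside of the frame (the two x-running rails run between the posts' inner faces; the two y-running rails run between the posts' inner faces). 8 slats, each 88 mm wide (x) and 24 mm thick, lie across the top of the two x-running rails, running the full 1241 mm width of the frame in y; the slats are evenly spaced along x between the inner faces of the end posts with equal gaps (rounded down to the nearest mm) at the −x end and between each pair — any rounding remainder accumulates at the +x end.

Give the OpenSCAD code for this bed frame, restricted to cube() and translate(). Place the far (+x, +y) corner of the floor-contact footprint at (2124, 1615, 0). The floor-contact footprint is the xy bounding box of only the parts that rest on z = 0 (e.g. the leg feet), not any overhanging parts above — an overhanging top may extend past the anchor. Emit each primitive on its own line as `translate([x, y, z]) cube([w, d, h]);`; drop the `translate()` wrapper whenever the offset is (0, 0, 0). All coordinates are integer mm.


translate([100, 374, 0]) cube([58, 58, 455]);
translate([100, 1557, 0]) cube([58, 58, 455]);
translate([2066, 374, 0]) cube([58, 58, 455]);
translate([2066, 1557, 0]) cube([58, 58, 455]);
translate([158, 374, 255]) cube([1908, 24, 138]);
translate([158, 1591, 255]) cube([1908, 24, 138]);
translate([100, 432, 255]) cube([24, 1125, 138]);
translate([2100, 432, 255]) cube([24, 1125, 138]);
translate([291, 374, 393]) cube([88, 1241, 24]);
translate([512, 374, 393]) cube([88, 1241, 24]);
translate([733, 374, 393]) cube([88, 1241, 24]);
translate([954, 374, 393]) cube([88, 1241, 24]);
translate([1175, 374, 393]) cube([88, 1241, 24]);
translate([1396, 374, 393]) cube([88, 1241, 24]);
translate([1617, 374, 393]) cube([88, 1241, 24]);
translate([1838, 374, 393]) cube([88, 1241, 24]);


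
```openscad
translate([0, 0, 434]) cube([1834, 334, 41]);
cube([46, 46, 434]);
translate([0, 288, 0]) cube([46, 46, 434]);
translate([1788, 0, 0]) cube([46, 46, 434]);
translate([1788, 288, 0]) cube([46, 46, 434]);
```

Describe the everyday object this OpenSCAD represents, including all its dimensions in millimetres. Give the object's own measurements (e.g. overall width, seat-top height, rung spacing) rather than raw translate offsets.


A bench: a 1834×334 mm seat slab, 41 mm thick, top at z = 475 mm, on four 46×46 mm square legs flush with the seat corners and standing on z = 0.


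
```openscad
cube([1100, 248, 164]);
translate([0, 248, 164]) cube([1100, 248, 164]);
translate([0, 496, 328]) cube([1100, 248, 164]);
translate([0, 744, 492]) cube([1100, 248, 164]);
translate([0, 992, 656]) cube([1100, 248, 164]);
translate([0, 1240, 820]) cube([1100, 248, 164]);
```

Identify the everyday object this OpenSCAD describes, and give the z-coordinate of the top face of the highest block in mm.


A staircase. The total rise is 984 mm.

6 identical blocks, each offset up and back from the previous — a staircase. Each step is 164 mm tall and there are 6 of them, so the total rise is 6 × 164 = 984 mm.


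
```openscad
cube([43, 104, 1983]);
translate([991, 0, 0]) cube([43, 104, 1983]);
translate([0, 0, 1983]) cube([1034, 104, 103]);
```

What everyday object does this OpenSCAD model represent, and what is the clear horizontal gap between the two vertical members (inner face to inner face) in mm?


A door frame. The clear opening width is 948 mm.

Two 1983 mm tall posts with a header on top — a door frame. The left jamb is 43 mm wide at x = 0; the right jamb starts at x = 991. The clear opening is 991 − 43 = 948 mm.


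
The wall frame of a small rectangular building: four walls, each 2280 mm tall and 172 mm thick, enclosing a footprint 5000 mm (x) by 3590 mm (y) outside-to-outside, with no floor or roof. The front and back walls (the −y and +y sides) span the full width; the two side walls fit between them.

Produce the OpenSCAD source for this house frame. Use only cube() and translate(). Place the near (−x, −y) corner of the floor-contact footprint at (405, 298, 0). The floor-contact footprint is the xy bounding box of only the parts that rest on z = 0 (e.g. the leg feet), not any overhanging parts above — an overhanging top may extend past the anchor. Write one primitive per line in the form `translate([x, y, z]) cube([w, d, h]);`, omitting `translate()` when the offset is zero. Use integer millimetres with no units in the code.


translate([405, 298, 0]) cube([5000, 172, 2280]);
translate([405, 3716, 0]) cube([5000, 172, 2280]);
translate([405, 470, 0]) cube([172, 3246, 2280]);
translate([5233, 470, 0]) cube([172, 3246, 2280]);


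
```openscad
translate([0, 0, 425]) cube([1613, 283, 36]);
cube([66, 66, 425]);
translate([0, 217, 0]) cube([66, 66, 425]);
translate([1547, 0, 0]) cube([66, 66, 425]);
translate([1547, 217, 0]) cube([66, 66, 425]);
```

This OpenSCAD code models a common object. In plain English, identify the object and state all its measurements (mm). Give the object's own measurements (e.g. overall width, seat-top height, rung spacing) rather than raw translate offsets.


A bench: a 1613×283 mm seat slab, 36 mm thick, top at z = 461 mm, on four 66×66 mm square legs flush with the seat corners and standing on z = 0.


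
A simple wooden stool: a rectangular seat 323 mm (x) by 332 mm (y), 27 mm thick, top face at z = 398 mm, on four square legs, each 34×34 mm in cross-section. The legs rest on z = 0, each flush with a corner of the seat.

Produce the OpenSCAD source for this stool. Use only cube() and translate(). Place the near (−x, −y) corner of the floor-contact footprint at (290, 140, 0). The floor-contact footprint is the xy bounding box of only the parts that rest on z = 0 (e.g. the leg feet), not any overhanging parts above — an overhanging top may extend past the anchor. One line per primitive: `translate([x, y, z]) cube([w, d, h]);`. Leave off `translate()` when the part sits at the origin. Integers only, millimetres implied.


// leg_h = 398 - 27 = 371
translate([290, 140, 371]) cube([323, 332, 27]);
translate([290, 140, 0]) cube([34, 34, 371]);
translate([579, 140, 0]) cube([34, 34, 371]);
translate([290, 438, 0]) cube([34, 34, 371]);
translate([579, 438, 0]) cube([34, 34, 371]);


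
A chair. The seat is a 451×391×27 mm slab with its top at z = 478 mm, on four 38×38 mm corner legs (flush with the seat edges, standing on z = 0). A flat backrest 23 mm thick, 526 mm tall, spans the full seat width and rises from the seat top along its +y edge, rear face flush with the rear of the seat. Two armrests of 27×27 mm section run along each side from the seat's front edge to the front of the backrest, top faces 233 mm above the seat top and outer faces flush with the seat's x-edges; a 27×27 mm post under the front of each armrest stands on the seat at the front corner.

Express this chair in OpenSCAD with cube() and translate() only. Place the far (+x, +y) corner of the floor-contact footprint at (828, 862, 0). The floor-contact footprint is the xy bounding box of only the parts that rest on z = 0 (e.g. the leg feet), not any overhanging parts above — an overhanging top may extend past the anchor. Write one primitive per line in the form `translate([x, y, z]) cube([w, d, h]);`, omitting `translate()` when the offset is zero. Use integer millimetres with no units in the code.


translate([377, 471, 451]) cube([451, 391, 27]);
translate([377, 471, 0]) cube([38, 38, 451]);
translate([790, 471, 0]) cube([38, 38, 451]);
translate([377, 824, 0]) cube([38, 38, 451]);
translate([790, 824, 0]) cube([38, 38, 451]);
translate([377, 839, 478]) cube([451, 23, 526]);
translate([377, 471, 684]) cube([27, 368, 27]);
translate([801, 471, 684]) cube([27, 368, 27]);
translate([377, 471, 478]) cube([27, 27, 206]);
translate([801, 471, 478]) cube([27, 27, 206]);


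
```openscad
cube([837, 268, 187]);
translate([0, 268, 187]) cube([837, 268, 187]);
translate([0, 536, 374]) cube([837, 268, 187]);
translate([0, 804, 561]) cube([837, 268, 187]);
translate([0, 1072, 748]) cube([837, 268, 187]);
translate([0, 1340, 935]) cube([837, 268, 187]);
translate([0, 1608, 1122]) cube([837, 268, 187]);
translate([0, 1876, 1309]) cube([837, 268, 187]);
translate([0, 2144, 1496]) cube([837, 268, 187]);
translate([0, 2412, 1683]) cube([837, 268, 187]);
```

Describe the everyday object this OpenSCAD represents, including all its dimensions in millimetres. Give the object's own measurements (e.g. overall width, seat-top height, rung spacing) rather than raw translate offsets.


A straight staircase of 10 solid steps. Each step is 837 mm wide (x), 268 mm deep (y, the going) and 187 mm tall (the rise). The first step rests on the floor; each subsequent step sits one going further in +y and one rise higher in +z, directly behind and above the previous step with no overlap.


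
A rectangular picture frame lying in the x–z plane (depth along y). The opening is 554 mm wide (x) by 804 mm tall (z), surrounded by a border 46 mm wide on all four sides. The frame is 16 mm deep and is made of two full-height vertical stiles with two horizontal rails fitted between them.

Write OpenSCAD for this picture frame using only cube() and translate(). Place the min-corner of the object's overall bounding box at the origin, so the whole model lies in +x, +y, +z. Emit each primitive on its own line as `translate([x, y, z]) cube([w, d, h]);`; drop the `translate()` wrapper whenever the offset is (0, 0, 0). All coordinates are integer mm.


cube([46, 16, 896]);
translate([600, 0, 0]) cube([46, 16, 896]);
translate([46, 0, 0]) cube([554, 16, 46]);
translate([46, 0, 850]) cube([554, 16, 46]);


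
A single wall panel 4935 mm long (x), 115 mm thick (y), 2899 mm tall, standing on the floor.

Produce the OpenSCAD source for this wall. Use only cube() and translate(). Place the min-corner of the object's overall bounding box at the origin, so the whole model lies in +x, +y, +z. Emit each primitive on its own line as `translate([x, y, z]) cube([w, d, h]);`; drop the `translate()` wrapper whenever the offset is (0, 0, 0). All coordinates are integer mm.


cube([4935, 115, 2899]);


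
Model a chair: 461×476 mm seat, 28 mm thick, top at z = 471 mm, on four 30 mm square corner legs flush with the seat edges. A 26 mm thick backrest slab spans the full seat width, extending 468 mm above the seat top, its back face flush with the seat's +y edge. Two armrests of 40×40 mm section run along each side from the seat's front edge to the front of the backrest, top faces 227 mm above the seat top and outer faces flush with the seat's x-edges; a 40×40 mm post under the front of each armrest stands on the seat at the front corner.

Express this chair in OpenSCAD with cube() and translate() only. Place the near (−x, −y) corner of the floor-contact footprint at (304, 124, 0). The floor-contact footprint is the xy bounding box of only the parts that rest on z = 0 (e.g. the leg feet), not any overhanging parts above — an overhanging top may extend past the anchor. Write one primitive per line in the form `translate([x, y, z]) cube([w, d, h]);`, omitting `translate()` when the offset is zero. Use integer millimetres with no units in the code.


translate([304, 124, 443]) cube([461, 476, 28]);
translate([304, 124, 0]) cube([30, 30, 443]);
translate([735, 124, 0]) cube([30, 30, 443]);
translate([304, 570, 0]) cube([30, 30, 443]);
translate([735, 570, 0]) cube([30, 30, 443]);
translate([304, 574, 471]) cube([461, 26, 468]);
translate([304, 124, 658]) cube([40, 450, 40]);
translate([725, 124, 658]) cube([40, 450, 40]);
translate([304, 124, 471]) cube([40, 40, 187]);
translate([725, 124, 471]) cube([40, 40, 187]);


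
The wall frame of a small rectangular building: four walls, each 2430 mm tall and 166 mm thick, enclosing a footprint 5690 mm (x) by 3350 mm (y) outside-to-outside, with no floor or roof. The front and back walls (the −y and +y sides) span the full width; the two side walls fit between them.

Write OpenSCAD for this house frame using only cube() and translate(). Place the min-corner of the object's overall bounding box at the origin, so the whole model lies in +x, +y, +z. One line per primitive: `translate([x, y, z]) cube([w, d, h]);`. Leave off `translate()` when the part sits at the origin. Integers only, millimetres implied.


cube([5690, 166, 2430]);
translate([0, 3184, 0]) cube([5690, 166, 2430]);
translate([0, 166, 0]) cube([166, 3018, 2430]);
translate([5524, 166, 0]) cube([166, 3018, 2430]);


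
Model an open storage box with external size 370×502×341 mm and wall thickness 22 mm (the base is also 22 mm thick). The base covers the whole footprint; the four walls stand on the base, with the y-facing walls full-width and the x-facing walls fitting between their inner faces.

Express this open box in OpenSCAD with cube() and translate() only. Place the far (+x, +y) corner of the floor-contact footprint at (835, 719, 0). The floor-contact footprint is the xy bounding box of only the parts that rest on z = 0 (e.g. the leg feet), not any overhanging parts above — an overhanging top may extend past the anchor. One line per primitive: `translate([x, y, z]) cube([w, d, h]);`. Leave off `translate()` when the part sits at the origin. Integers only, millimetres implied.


translate([465, 217, 0]) cube([370, 502, 22]);
translate([465, 217, 22]) cube([370, 22, 319]);
translate([465, 697, 22]) cube([370, 22, 319]);
translate([465, 239, 22]) cube([22, 458, 319]);
translate([813, 239, 22]) cube([22, 458, 319]);


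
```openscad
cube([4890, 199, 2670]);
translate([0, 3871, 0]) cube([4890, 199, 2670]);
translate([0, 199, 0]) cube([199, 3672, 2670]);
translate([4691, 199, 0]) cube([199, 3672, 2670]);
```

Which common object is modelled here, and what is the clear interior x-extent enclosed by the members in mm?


A house (or room) frame. The interior width is 4492 mm.

Four 2670 mm walls enclosing a rectangle with no floor or roof — a room or house frame. Outside width is 4890 mm and wall thickness is 199 mm, so the interior width is 4890 − 2 × 199 = 4492 mm.


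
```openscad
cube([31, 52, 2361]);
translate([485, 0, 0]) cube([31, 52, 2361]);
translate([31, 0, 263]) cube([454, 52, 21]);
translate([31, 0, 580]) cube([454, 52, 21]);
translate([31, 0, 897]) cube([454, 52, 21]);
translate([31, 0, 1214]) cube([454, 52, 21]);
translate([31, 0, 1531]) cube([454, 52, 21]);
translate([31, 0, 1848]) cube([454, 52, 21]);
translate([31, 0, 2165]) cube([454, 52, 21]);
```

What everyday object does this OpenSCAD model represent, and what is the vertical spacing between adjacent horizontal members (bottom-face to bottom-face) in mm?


A ladder. The rung spacing is 317 mm.

Two tall 31×52 posts with 7 short bars between them — a ladder. Adjacent rungs sit at z = 263 and z = 580, so the spacing is 580 − 263 = 317 mm.


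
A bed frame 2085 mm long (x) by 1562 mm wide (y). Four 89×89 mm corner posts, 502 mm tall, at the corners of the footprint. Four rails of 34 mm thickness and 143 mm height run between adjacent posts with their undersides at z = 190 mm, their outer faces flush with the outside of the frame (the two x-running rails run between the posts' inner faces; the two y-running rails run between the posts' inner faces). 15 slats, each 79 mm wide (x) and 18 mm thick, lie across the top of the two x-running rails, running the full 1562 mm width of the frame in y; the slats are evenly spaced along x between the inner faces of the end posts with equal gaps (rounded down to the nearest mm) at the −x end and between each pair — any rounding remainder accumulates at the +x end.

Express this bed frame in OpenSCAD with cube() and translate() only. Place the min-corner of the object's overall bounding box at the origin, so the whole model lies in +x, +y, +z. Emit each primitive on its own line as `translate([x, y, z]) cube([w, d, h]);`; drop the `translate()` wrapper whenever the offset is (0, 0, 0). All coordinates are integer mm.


// slat z = rail_z + rail_h = 190 + 143 = 333
// slat gap = ⌊(1907 − 15·79) / 16⌋ = 45
cube([89, 89, 502]);
translate([0, 1473, 0]) cube([89, 89, 502]);
translate([1996, 0, 0]) cube([89, 89, 502]);
translate([1996, 1473, 0]) cube([89, 89, 502]);
translate([89, 0, 190]) cube([1907, 34, 143]);
translate([89, 1528, 190]) cube([1907, 34, 143]);
translate([0, 89, 190]) cube([34, 1384, 143]);
translate([2051, 89, 190]) cube([34, 1384, 143]);
translate([134, 0, 333]) cube([79, 1562, 18]);
translate([258, 0, 333]) cube([79, 1562, 18]);
translate([382, 0, 333]) cube([79, 1562, 18]);
translate([506, 0, 333]) cube([79, 1562, 18]);
translate([630, 0, 333]) cube([79, 1562, 18]);
translate([754, 0, 333]) cube([79, 1562, 18]);
translate([878, 0, 333]) cube([79, 1562, 18]);
translate([1002, 0, 333]) cube([79, 1562, 18]);
translate([1126, 0, 333]) cube([79, 1562, 18]);
translate([1250, 0, 333]) cube([79, 1562, 18]);
translate([1374, 0, 333]) cube([79, 1562, 18]);
translate([1498, 0, 333]) cube([79, 1562, 18]);
translate([1622, 0, 333]) cube([79, 1562, 18]);
translate([1746, 0, 333]) cube([79, 1562, 18]);
translate([1870, 0, 333]) cube([79, 1562, 18]);


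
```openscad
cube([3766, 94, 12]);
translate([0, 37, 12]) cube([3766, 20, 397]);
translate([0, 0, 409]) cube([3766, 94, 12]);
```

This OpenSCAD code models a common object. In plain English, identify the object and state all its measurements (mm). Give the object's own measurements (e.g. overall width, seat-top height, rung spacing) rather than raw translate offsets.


An I-beam lying along x, 3766 mm long. Overall section height 421 mm. Two flanges 94 mm wide (y) and 12 mm thick, one on the floor and one at the top; a web 20 mm thick runs between them, centred on the flange width.


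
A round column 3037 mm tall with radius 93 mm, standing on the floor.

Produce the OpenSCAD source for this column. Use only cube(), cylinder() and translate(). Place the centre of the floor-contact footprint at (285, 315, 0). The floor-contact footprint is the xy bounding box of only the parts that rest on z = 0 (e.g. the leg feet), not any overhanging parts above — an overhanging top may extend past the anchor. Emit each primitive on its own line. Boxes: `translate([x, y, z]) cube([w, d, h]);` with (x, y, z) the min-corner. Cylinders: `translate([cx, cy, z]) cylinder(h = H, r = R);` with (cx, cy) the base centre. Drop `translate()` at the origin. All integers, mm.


translate([285, 315, 0]) cylinder(h = 3037, r = 93);


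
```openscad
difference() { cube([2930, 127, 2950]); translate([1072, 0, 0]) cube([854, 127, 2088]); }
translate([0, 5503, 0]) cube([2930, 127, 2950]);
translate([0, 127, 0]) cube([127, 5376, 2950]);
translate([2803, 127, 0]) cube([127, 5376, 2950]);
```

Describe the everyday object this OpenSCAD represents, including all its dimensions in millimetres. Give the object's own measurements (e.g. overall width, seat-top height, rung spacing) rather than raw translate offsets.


A single room: four walls, each 2950 mm tall and 127 mm thick, enclosing an outside footprint 2930×5630 mm (x × y), no floor or roof. The front and back walls (−y and +y sides) run the full x-width; the side walls fit between their inner faces. A door opening 854 mm wide and 2088 mm tall is cut through the front wall from the floor up, its −x edge 1072 mm from the wall's −x end.


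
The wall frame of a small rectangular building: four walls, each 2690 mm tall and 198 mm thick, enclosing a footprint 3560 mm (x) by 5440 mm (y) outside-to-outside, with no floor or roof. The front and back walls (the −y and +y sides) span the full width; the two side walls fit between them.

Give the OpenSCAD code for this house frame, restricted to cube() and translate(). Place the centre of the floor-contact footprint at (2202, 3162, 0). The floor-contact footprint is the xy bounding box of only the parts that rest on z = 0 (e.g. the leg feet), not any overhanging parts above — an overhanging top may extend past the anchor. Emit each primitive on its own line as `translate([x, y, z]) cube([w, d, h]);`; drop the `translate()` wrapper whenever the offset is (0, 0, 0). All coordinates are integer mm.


translate([422, 442, 0]) cube([3560, 198, 2690]);
translate([422, 5684, 0]) cube([3560, 198, 2690]);
translate([422, 640, 0]) cube([198, 5044, 2690]);
translate([3784, 640, 0]) cube([198, 5044, 2690]);


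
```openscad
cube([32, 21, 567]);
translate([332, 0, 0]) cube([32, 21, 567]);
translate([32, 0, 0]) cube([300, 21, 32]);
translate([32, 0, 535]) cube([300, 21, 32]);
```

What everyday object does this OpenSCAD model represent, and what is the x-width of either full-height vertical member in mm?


A picture frame. The border width is 32 mm.

Four thin pieces enclosing a rectangular opening — a picture frame. The two full-height stiles are 567 mm tall; the top rail sits at z = 535 and is 32 mm tall, so the border above the opening is 567 − 535 = 32 mm, matching the stile x-width.


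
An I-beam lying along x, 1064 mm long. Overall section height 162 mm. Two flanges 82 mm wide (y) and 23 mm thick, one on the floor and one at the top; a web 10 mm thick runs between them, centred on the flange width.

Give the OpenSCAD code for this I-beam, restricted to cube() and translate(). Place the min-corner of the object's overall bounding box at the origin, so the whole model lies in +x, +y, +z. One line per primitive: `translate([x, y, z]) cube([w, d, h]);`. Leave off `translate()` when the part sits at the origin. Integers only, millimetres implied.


cube([1064, 82, 23]);
translate([0, 36, 23]) cube([1064, 10, 116]);
translate([0, 0, 139]) cube([1064, 82, 23]);


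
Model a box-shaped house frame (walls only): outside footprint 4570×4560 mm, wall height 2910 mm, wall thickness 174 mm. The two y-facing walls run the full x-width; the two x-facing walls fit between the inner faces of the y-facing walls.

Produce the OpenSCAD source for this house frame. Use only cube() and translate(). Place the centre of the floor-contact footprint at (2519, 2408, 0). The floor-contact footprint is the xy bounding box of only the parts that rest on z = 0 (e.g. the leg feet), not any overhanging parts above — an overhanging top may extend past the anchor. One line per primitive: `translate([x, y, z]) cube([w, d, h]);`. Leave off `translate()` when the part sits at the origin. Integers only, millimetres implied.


translate([234, 128, 0]) cube([4570, 174, 2910]);
translate([234, 4514, 0]) cube([4570, 174, 2910]);
translate([234, 302, 0]) cube([174, 4212, 2910]);
translate([4630, 302, 0]) cube([174, 4212, 2910]);


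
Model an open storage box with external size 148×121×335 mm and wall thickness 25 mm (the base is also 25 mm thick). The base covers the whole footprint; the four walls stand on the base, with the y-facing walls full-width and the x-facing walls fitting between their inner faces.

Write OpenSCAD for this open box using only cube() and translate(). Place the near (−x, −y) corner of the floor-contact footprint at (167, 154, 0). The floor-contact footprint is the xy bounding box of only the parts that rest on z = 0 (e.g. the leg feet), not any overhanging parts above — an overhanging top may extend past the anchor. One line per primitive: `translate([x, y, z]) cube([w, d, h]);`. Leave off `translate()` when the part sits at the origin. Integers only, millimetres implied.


translate([167, 154, 0]) cube([148, 121, 25]);
translate([167, 154, 25]) cube([148, 25, 310]);
translate([167, 250, 25]) cube([148, 25, 310]);
translate([167, 179, 25]) cube([25, 71, 310]);
translate([290, 179, 25]) cube([25, 71, 310]);


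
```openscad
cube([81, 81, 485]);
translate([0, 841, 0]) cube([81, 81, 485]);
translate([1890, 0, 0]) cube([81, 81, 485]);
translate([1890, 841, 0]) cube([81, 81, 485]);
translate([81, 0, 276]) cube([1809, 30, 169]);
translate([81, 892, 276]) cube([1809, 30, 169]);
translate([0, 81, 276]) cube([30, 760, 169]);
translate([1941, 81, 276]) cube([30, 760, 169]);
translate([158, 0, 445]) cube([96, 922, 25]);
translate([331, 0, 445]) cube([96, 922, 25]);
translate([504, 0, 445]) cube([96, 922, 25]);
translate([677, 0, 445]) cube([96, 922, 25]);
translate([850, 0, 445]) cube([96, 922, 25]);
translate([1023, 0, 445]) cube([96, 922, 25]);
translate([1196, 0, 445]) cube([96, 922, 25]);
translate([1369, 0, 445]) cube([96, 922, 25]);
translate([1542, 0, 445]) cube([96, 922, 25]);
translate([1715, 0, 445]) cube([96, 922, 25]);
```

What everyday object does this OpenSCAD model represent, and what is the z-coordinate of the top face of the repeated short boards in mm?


A bed frame. The slat-top height is 470 mm.

Four posts, four rails, and a row of slats — a bed frame. Slats sit on the rails at z = 276 + 169 = 445; with slat thickness 25, the top is 470 mm.


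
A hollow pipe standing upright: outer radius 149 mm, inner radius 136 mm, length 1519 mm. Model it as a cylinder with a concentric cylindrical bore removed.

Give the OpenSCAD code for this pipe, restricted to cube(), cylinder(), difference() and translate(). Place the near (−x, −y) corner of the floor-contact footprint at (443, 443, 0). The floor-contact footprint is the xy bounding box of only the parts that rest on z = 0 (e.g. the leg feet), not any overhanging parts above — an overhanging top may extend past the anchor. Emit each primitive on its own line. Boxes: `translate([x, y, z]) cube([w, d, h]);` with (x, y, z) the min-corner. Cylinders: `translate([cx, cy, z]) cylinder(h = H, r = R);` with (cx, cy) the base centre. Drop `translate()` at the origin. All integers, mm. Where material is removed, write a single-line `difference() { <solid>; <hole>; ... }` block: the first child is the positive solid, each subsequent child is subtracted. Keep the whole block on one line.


difference() { translate([592, 592, 0]) cylinder(h = 1519, r = 149); translate([592, 592, 0]) cylinder(h = 1519, r = 136); }
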